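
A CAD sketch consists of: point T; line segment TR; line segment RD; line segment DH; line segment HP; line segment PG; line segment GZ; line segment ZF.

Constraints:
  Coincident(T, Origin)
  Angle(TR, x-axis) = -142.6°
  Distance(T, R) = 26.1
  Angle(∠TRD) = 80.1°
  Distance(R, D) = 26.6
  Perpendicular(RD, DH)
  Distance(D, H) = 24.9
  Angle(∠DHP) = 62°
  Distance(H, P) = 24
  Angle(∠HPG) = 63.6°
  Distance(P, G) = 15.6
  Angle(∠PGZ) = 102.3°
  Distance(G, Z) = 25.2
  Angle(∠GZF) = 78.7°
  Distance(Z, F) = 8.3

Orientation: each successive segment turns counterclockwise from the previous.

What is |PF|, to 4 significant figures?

27.82

T is at the origin; TR runs at -142.6° with length 26.1, so R = (-20.73, -15.85). ∠TRD = 80.1° gives RD at -42.70° from the x-axis; with |RD| = 26.6, D = (-1.185, -33.89). RD ⟂ DH, so DH runs at 47.30°; with |DH| = 24.9, H = (15.70, -15.59). ∠DHP = 62.0° gives HP at 165.3° from the x-axis; with |HP| = 24.0, P = (-7.514, -9.502). ∠HPG = 63.6° gives PG at -78.30° from the x-axis; with |PG| = 15.6, G = (-4.350, -24.78). ∠PGZ = 102.3° gives GZ at -0.6000° from the x-axis; with |GZ| = 25.2, Z = (20.85, -25.04). ∠GZF = 78.7° gives ZF at 100.7° from the x-axis; with |ZF| = 8.3, F = (19.31, -16.89). Then |PF| = |F − P| = 27.82.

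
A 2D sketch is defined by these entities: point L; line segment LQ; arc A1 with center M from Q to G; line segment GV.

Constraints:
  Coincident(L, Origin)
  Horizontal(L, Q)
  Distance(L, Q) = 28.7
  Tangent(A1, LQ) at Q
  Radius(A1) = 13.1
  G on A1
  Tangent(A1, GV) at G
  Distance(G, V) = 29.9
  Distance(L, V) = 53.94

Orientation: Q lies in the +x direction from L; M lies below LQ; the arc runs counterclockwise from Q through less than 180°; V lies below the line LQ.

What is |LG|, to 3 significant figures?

24.8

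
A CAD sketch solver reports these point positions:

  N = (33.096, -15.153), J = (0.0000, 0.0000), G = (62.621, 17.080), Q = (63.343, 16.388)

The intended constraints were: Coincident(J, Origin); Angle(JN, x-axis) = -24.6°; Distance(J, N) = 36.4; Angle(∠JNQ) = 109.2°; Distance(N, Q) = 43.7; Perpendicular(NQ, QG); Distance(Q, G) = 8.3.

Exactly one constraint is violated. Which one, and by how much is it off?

Distance(Q, G) = 8.3 — off by 7.30.

J = (0.00, 0.00) ✓; JN at -24.60° ✓; |JN| = 36.40 ✓; ∠JNQ = 109.2° ✓; |NQ| = 43.70 ✓; ∠(NQ, QG) = 90.02° ✓; |QG| = 1.000 ✗.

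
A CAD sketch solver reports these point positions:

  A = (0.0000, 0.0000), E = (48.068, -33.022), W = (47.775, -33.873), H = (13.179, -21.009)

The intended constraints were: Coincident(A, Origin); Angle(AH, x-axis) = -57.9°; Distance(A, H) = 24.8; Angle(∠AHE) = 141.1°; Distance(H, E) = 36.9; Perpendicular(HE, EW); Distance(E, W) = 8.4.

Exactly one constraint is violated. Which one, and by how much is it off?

Distance(E, W) = 8.4 — off by 7.50.

A = (0.00, 0.00) ✓; AH at -57.90° ✓; |AH| = 24.80 ✓; ∠AHE = 141.1° ✓; |HE| = 36.90 ✓; ∠(HE, EW) = 90.00° ✓; |EW| = 0.9000 ✗.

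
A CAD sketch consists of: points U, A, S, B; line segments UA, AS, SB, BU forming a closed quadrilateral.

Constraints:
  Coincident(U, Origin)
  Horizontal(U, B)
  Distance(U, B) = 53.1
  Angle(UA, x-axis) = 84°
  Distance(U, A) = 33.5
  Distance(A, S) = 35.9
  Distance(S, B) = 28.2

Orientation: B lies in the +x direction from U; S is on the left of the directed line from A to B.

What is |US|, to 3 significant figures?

45.0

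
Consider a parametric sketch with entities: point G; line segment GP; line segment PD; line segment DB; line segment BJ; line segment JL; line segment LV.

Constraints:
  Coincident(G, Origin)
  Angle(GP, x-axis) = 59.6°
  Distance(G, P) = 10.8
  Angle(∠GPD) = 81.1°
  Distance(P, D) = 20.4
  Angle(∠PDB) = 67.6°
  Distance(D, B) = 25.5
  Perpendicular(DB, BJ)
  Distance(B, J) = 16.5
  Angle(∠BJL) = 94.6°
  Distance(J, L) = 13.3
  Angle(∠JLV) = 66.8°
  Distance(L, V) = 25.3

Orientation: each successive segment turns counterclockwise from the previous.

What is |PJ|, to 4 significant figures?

17.88

∠PDB = 67.6° gives DB at -89.10° from the x-axis; with |DB| = 25.5, B = (-13.11, -8.705). DB is perpendicular to BJ, so BJ runs at 0.9000°; with |BJ| = 16.5, J = (3.383, -8.446). Then |PJ| = |J − P| = 17.88.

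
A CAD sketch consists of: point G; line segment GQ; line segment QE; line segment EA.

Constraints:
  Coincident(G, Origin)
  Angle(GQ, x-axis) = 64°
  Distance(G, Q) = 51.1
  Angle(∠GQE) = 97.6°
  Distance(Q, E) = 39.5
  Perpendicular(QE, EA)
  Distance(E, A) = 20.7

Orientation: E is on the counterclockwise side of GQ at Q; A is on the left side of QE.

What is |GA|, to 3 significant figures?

55.1

∠GQE = 97.6°, so QE runs at 64.0° + (180° − 97.6°) = 146° from the x-axis; with |QE| = 39.5, E = Q + 39.5·(cos 146°, sin 146°) = (-10.5, 67.8). QE ⟂ EA; with |EA| = 20.7 on the left of QE, A = E + 20.7·(-0.553, -0.833) = (-22.0, 50.5). Then |GA| = |A − G| = 55.1.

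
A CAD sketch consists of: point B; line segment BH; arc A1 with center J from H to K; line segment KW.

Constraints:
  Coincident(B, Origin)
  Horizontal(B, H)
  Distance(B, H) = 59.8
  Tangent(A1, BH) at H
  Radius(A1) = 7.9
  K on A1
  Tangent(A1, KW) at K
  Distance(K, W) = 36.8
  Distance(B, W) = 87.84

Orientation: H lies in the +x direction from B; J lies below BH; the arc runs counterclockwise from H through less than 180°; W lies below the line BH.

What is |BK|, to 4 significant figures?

55.34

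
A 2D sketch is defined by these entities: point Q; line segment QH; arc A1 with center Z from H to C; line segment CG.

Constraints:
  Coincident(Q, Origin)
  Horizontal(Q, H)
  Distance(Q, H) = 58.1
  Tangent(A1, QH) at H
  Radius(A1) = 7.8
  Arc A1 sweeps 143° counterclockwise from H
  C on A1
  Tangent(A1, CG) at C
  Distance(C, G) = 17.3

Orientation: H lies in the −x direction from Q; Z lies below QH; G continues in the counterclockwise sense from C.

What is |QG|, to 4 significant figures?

54.74

Q is at the origin; Q and H share the same y with |QH| = 58.1 and H on the −x side, so H = (-58.10, 0.000). Since A1 is tangent to QH there, ZH ⟂ QH, so Z = H + (0, -7.8) = (-58.10, -7.800). On A1, H sits at bearing 90° from Z; a 143° counterclockwise sweep puts C at bearing 233°, so C = Z + 7.8·(cos 233°, sin 233°) = (-62.79, -14.03). A1 meets CG tangentially, so ZC is at right angles to CG, so CG runs along (−sin 233°, cos 233°); with |CG| = 17.3, G = (-48.98, -24.44). Then |QG| = |G − Q| = 54.74.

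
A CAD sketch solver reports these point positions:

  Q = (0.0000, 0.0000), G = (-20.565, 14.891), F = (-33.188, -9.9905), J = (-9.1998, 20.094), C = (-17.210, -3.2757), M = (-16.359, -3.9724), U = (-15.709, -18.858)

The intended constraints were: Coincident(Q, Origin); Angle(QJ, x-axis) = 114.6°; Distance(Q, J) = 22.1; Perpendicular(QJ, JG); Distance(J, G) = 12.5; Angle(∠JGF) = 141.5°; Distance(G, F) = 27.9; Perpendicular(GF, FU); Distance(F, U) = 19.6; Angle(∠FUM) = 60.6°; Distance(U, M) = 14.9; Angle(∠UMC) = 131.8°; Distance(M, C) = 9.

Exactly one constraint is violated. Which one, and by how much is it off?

Distance(M, C) = 9 — off by 7.90.

Q = (0.00, 0.00) ✓; QJ at 114.6° ✓; |QJ| = 22.10 ✓; ∠(QJ, JG) = 90.00° ✓; |JG| = 12.50 ✓; ∠JGF = 141.5° ✓; |GF| = 27.90 ✓; ∠(GF, FU) = 90.00° ✓; |FU| = 19.60 ✓; ∠FUM = 60.60° ✓; |UM| = 14.90 ✓; ∠UMC = 131.8° ✓; |MC| = 1.100 ✗.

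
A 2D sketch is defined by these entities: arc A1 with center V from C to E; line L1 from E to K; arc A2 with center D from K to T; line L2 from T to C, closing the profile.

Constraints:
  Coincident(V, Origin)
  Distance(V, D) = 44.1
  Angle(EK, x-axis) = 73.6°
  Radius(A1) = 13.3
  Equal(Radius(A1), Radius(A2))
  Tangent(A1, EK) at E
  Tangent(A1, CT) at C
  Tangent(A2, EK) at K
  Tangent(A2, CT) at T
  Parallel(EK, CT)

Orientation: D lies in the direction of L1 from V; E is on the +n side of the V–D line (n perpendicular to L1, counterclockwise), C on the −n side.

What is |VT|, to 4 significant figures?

46.06

The slot axis is L1's direction at 73.6°, so u = (cos 73.6°, sin 73.6°) = (0.2823, 0.9593) and n = (−sin 73.6°, cos 73.6°) = (-0.9593, 0.2823). V is at the origin and D lies 44.1 along u from V, so D = 44.1·u = (12.45, 42.31). Tangency of A1 to both parallel lines with radius 13.3 puts E and C at V ± 13.3·n: E = (-12.76, 3.755), C = (12.76, -3.755). Equal radii place K and T the same way about D: K = D + 13.3·n = (-0.3076, 46.06), T = D − 13.3·n = (25.21, 38.55). Then |VT| = |T − V| = 46.06.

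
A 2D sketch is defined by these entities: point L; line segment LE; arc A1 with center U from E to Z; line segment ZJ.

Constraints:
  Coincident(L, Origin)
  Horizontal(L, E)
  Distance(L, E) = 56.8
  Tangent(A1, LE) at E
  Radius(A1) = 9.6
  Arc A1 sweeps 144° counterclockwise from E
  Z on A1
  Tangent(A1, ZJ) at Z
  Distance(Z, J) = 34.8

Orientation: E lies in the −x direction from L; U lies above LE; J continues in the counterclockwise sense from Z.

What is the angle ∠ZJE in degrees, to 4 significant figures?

23.24°

L is at the origin; LE is horizontal with |LE| = 56.8 and E on the −x side, so E = (-56.80, 0.000). Tangency of A1 to LE means the radius UE is perpendicular to LE, so U = E + (0, 9.6) = (-56.80, 9.600). On A1, E sits at bearing -90° from U; a 144° counterclockwise sweep puts Z at bearing 54°, so Z = U + 9.6·(cos 54°, sin 54°) = (-51.16, 17.37). A1 meets ZJ tangentially, so UZ is at right angles to ZJ, so ZJ runs along (−sin 54°, cos 54°); with |ZJ| = 34.8, J = (-79.31, 37.82). Then cos ∠ZJE = JZ·JE / (|JZ||JE|), giving 23.24°.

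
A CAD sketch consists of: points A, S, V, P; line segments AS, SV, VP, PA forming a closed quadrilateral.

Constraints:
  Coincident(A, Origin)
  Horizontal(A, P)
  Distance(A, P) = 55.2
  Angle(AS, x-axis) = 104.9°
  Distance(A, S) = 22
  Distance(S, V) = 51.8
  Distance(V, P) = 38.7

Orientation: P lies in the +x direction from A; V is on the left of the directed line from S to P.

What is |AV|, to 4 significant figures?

57.24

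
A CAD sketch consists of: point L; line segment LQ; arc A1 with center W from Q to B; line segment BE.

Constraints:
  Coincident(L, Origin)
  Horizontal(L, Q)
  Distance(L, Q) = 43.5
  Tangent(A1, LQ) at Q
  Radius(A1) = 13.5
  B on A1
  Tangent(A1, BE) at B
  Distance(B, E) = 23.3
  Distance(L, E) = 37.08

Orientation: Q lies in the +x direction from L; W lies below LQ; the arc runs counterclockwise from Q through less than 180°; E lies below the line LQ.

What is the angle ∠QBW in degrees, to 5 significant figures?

56.330°

Checks: |WB| = 13.50 ✓; ∠(WB, BE) = 90.00° ✓; |BE| = 23.30 ✓; |LE| = 37.08 ✓.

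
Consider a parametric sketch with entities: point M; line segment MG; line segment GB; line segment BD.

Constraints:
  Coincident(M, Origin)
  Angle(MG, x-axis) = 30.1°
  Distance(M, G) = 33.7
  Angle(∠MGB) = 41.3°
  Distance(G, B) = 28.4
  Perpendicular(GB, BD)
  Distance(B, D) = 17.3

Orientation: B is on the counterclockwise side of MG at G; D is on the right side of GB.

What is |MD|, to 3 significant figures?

39.7

∠MGB = 41.3°, so GB runs at 30.1° + (180° − 41.3°) = 169° from the x-axis; with |GB| = 28.4, B = G + 28.4·(cos 169°, sin 169°) = (1.30, 22.4). GB ⟂ BD; with |BD| = 17.3 on the right of GB, D = B + 17.3·(0.194, 0.981) = (4.66, 39.4). Then |MD| = |D − M| = 39.7.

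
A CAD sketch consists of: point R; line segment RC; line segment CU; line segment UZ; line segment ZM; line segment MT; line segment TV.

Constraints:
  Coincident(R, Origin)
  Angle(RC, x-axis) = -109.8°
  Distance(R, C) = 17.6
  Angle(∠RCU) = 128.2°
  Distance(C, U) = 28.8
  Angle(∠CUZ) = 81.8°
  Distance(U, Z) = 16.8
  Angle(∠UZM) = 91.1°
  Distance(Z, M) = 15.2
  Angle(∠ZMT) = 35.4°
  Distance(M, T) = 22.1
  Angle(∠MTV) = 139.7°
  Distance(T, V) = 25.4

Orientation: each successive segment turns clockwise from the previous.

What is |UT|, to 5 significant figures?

4.7082

R is at the origin; RC runs at -109.8° with length 17.6, so C = (-5.9618, -16.560). ∠RCU = 128.2° gives CU at -161.60° from the x-axis; with |CU| = 28.8, U = (-33.289, -25.650). ∠CUZ = 81.8° gives UZ at 100.20° from the x-axis; with |UZ| = 16.8, Z = (-36.264, -9.1157). ∠UZM = 91.1° gives ZM at 11.300° from the x-axis; with |ZM| = 15.2, M = (-21.359, -6.1373). ∠ZMT = 35.4° gives MT at -133.30° from the x-axis; with |MT| = 22.1, T = (-36.516, -22.221). Then |UT| = |T − U| = 4.7082.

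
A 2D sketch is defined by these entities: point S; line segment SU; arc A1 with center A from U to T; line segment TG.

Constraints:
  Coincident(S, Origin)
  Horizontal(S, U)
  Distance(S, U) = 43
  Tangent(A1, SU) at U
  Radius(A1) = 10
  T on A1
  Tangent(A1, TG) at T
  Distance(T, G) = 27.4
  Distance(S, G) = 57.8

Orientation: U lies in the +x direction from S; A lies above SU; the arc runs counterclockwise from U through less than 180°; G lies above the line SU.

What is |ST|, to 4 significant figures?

54.07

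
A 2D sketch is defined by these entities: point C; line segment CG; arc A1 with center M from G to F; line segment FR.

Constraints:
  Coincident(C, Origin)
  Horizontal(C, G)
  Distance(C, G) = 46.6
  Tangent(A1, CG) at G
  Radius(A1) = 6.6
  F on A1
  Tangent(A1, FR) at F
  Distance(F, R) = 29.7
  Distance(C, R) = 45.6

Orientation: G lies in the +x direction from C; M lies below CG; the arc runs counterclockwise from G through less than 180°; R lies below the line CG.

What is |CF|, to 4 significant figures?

40.56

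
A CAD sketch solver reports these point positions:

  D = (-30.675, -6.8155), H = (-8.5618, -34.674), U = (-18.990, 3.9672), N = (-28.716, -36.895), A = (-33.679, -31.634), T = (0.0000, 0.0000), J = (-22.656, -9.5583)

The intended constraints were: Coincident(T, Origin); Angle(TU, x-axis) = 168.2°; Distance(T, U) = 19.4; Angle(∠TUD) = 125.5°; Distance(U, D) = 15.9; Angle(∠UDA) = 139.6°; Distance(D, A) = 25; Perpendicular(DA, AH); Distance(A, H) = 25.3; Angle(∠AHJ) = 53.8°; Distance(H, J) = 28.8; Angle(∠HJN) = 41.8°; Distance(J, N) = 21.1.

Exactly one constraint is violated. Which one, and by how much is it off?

Distance(J, N) = 21.1 — off by 6.90.

T = (0.00, 0.00) ✓; TU at 168.2° ✓; |TU| = 19.40 ✓; ∠TUD = 125.5° ✓; |UD| = 15.90 ✓; ∠UDA = 139.6° ✓; |DA| = 25.00 ✓; ∠(DA, AH) = 90.00° ✓; |AH| = 25.30 ✓; ∠AHJ = 53.80° ✓; |HJ| = 28.80 ✓; ∠HJN = 41.80° ✓; |JN| = 28.00 ✗.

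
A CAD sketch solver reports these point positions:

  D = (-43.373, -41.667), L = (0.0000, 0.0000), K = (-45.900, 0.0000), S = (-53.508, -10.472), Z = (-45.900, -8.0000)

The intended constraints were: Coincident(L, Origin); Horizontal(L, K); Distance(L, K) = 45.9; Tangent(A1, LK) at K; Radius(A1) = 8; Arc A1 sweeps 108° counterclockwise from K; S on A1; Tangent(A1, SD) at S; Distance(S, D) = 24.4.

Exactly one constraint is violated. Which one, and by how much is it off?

Distance(S, D) = 24.4 — off by 8.40.

L = (0.00, 0.00) ✓; L.y = 0.00, K.y = 0.00 ✓; |LK| = 45.90 ✓; ∠(ZK, KL) = 90.00° ✓; |ZK| = 8.000 ✓; bearing(Z→S) − bearing(Z→K) = 108.0° ✓; |ZS| = 8.000 ✓; ∠(ZS, SD) = 90.00° ✓; |SD| = 32.80 ✗.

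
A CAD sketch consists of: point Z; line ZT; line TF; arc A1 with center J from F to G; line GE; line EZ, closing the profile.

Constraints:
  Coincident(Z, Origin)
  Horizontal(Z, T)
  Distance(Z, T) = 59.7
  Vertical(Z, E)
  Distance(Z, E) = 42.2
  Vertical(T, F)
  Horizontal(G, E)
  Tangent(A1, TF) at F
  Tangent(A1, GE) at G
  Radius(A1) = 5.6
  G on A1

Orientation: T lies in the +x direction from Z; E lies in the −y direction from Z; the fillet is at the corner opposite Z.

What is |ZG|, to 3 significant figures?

68.6

Z is at the origin; Z and T share the same y with |ZT| = 59.7 and T on the +x side, so T = (59.7, 0.00). ZE is vertical with |ZE| = 42.2 and E on the −y side, so E = (0.00, -42.2). The virtual corner opposite Z is at (59.7, -42.2). The tangent condition forces JF to be normal to TF and tangency of A1 to GE means the radius JG is perpendicular to GE, with radius 5.6, so the center J sits 5.6 in from both sides at J = (54.1, -36.6). That places the tangent points at F = (59.7, -36.6) on TF and G = (54.1, -42.2) on GE. Then |ZG| = |G − Z| = 68.6.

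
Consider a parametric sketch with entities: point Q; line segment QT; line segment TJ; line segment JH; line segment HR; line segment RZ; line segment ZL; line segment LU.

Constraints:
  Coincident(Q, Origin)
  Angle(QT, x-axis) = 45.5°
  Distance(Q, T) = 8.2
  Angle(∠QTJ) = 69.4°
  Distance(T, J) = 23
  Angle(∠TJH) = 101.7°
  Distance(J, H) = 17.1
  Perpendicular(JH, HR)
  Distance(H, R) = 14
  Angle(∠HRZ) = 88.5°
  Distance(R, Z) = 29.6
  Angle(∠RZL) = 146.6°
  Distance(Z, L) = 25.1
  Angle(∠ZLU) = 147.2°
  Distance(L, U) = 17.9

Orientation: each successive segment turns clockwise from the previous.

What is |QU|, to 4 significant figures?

58.24

Q is at the origin; QT runs at 45.5° with length 8.2, so T = (5.747, 5.849). ∠QTJ = 69.4° gives TJ at -65.10° from the x-axis; with |TJ| = 23.0, J = (15.43, -15.01). ∠TJH = 101.7° gives JH at -143.4° from the x-axis; with |JH| = 17.1, H = (1.703, -25.21). The perpendicularity gives HR at right angles to JH, so HR runs at 126.6°; with |HR| = 14.0, R = (-6.644, -13.97). ∠HRZ = 88.5° gives RZ at 35.10° from the x-axis; with |RZ| = 29.6, Z = (17.57, 3.051). ∠RZL = 146.6° gives ZL at 1.700° from the x-axis; with |ZL| = 25.1, L = (42.66, 3.795). ∠ZLU = 147.2° gives LU at -31.10° from the x-axis; with |LU| = 17.9, U = (57.99, -5.451). Then |QU| = |U − Q| = 58.24.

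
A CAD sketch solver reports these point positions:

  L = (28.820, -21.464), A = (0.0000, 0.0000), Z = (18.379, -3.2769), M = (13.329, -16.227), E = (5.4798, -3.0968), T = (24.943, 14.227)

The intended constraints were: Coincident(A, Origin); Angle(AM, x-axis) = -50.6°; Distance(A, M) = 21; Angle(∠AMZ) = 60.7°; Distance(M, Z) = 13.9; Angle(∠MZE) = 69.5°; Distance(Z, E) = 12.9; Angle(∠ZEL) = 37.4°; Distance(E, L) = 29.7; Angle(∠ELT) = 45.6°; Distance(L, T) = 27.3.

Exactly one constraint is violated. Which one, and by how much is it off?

Distance(L, T) = 27.3 — off by 8.60.

A = (0.00, 0.00) ✓; AM at -50.60° ✓; |AM| = 21.00 ✓; ∠AMZ = 60.70° ✓; |MZ| = 13.90 ✓; ∠MZE = 69.50° ✓; |ZE| = 12.90 ✓; ∠ZEL = 37.40° ✓; |EL| = 29.70 ✓; ∠ELT = 45.60° ✓; |LT| = 35.90 ✗.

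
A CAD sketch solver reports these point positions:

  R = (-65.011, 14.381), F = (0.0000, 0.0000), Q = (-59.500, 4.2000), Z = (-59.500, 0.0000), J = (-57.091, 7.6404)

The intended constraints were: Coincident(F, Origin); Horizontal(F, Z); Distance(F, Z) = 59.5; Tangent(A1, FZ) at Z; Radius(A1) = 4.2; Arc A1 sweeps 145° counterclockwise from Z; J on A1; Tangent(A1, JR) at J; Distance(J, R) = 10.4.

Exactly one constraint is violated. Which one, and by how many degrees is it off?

Tangent(A1, JR) at J — off by 5.40°.

F = (0.00, 0.00) ✓; F.y = 0.00, Z.y = 0.00 ✓; |FZ| = 59.50 ✓; ∠(QZ, ZF) = 90.00° ✓; |QZ| = 4.200 ✓; bearing(Q→J) − bearing(Q→Z) = 145.0° ✓; |QJ| = 4.200 ✓; ∠(QJ, JR) = 95.40° ✗; |JR| = 10.40 ✓.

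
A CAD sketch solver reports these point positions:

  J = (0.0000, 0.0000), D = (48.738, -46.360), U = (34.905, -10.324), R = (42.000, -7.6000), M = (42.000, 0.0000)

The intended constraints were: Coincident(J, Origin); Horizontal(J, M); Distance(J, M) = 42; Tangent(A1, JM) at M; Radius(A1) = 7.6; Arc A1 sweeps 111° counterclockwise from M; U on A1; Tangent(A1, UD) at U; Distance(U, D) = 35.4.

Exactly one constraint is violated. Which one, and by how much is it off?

Distance(U, D) = 35.4 — off by 3.20.

J = (0.00, 0.00) ✓; J.y = 0.00, M.y = 0.00 ✓; |JM| = 42.00 ✓; ∠(RM, MJ) = 90.00° ✓; |RM| = 7.600 ✓; bearing(R→U) − bearing(R→M) = 111.0° ✓; |RU| = 7.600 ✓; ∠(RU, UD) = 90.00° ✓; |UD| = 38.60 ✗.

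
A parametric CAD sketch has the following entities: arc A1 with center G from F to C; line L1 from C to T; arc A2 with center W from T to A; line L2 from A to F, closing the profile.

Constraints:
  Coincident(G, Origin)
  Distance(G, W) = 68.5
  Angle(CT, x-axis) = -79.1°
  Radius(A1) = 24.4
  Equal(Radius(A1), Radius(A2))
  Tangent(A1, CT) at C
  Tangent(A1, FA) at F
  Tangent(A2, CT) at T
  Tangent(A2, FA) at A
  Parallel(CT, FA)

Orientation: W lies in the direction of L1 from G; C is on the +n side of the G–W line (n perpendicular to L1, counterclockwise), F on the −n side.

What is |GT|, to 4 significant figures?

72.72

The slot axis is L1's direction at -79.1°, so u = (cos -79.1°, sin -79.1°) = (0.1891, -0.9820) and n = (−sin -79.1°, cos -79.1°) = (0.9820, 0.1891). G is at the origin and W lies 68.5 along u from G, so W = 68.5·u = (12.95, -67.26). Tangency of A1 to both parallel lines with radius 24.4 puts C and F at G ± 24.4·n: C = (23.96, 4.614), F = (-23.96, -4.614). Equal radii place T and A the same way about W: T = W + 24.4·n = (36.91, -62.65), A = W − 24.4·n = (-11.01, -71.88). Then |GT| = |T − G| = 72.72.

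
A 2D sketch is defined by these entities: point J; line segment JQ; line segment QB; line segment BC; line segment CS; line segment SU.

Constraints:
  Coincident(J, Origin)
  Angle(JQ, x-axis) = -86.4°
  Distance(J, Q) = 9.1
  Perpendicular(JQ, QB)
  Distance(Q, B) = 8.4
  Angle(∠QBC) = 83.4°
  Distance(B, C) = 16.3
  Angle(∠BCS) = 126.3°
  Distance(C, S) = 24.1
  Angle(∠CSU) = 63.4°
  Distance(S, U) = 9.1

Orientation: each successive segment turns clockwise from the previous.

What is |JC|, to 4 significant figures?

9.638

JQ is perpendicular to QB, so QB runs at -176.4°; with |QB| = 8.4, B = (-7.812, -9.609). ∠QBC = 83.4° gives BC at 87.00° from the x-axis; with |BC| = 16.3, C = (-6.959, 6.668). Then |JC| = |C − J| = 9.638.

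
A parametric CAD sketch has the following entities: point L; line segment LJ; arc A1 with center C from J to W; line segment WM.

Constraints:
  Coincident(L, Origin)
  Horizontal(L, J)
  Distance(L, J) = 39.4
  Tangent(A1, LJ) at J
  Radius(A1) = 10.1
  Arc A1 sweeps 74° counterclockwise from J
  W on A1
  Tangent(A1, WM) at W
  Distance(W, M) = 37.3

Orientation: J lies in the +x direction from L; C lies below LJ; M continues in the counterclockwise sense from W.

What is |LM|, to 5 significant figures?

47.334

On A1, J sits at bearing 90° from C; a 74° counterclockwise sweep puts W at bearing 164°, so W = C + 10.1·(cos 164°, sin 164°) = (29.691, -7.3161). Since A1 is tangent to WM there, CW ⟂ WM, so WM runs along (−sin 164°, cos 164°); with |WM| = 37.3, M = (19.410, -43.171). Then |LM| = |M − L| = 47.334.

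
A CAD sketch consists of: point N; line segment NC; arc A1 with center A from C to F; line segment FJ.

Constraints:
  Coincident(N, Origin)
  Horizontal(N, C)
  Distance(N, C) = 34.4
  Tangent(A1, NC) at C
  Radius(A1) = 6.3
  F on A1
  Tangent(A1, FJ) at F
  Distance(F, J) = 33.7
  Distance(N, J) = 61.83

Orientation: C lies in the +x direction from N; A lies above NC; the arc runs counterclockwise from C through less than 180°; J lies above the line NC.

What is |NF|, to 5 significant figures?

40.734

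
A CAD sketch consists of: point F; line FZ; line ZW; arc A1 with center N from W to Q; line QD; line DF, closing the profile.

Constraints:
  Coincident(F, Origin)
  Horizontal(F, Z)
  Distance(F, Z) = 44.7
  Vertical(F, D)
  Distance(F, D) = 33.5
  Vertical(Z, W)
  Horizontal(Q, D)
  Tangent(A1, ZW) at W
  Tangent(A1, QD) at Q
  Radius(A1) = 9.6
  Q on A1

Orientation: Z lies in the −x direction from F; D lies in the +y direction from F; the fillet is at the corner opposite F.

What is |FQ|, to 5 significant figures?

48.521

F is at the origin; F and Z share the same y with |FZ| = 44.7 and Z on the −x side, so Z = (-44.700, 0.0000). F and D share the same x with |FD| = 33.5 and D on the +y side, so D = (0.0000, 33.500). The virtual corner opposite F is at (-44.700, 33.500). The tangent condition forces NW to be normal to ZW and since A1 is tangent to QD there, NQ ⟂ QD, with radius 9.6, so the center N sits 9.6 in from both sides at N = (-35.100, 23.900). That places the tangent points at W = (-44.700, 23.900) on ZW and Q = (-35.100, 33.500) on QD. Then |FQ| = |Q − F| = 48.521.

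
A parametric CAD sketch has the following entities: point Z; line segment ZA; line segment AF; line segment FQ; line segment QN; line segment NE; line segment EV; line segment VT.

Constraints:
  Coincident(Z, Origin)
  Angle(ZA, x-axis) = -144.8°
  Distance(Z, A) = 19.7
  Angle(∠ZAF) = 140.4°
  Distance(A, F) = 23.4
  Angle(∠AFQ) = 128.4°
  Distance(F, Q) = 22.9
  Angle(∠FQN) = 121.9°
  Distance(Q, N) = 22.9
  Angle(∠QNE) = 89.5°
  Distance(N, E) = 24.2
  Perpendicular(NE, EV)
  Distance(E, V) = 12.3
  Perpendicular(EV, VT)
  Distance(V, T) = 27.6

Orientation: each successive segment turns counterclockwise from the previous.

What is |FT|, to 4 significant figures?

32.30

The perpendicularity gives EV at right angles to NE, so EV runs at -175.0°; with |EV| = 12.3, V = (-0.1766, -27.54). The perpendicularity gives VT at right angles to EV, so VT runs at -85.00°; with |VT| = 27.6, T = (2.229, -55.03). Then |FT| = |T − F| = 32.30.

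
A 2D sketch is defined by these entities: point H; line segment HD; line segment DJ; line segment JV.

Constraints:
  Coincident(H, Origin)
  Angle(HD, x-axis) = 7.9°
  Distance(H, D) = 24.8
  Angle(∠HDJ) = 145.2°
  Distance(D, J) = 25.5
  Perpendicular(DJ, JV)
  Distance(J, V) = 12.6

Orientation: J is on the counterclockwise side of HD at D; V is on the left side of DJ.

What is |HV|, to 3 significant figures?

45.9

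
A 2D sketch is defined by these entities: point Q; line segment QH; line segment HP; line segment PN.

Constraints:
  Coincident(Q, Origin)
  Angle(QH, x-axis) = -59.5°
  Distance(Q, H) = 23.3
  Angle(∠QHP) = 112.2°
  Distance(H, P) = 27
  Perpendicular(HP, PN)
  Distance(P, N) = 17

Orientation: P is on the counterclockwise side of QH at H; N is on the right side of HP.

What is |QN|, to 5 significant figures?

52.629

Q is at the origin; QH runs at -59.5° with length 23.3, so H = 23.3·(cos -59.5°, sin -59.5°) = (11.826, -20.076). ∠QHP = 112.2°, so HP runs at -59.5° + (180° − 112.2°) = 8.3000° from the x-axis; with |HP| = 27.0, P = H + 27.0·(cos 8.3000°, sin 8.3000°) = (38.543, -16.178). HP is perpendicular to PN; with |PN| = 17.0 on the right of HP, N = P + 17.0·(0.14436, -0.98953) = (40.997, -33.000). Then |QN| = |N − Q| = 52.629.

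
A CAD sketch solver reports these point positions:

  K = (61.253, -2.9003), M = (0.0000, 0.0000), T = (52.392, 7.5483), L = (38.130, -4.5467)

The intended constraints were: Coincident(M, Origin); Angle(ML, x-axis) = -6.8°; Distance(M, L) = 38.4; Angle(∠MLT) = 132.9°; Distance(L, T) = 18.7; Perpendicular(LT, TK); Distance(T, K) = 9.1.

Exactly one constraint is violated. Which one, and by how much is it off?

Distance(T, K) = 9.1 — off by 4.60.

M = (0.00, 0.00) ✓; ML at -6.800° ✓; |ML| = 38.40 ✓; ∠MLT = 132.9° ✓; |LT| = 18.70 ✓; ∠(LT, TK) = 90.00° ✓; |TK| = 13.70 ✗.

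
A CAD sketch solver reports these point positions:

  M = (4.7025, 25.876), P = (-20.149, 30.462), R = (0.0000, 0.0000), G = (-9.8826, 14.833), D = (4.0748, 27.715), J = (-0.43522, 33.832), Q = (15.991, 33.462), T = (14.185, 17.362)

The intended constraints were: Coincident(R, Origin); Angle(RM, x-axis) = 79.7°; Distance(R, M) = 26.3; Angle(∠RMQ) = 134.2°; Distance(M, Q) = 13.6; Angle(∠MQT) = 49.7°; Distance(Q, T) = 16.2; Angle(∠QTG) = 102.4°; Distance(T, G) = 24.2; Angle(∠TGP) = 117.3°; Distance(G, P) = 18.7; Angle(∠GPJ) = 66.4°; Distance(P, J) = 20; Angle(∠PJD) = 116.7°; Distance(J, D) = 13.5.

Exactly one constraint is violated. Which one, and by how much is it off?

Distance(J, D) = 13.5 — off by 5.90.

R = (0.00, 0.00) ✓; RM at 79.70° ✓; |RM| = 26.30 ✓; ∠RMQ = 134.2° ✓; |MQ| = 13.60 ✓; ∠MQT = 49.70° ✓; |QT| = 16.20 ✓; ∠QTG = 102.4° ✓; |TG| = 24.20 ✓; ∠TGP = 117.3° ✓; |GP| = 18.70 ✓; ∠GPJ = 66.40° ✓; |PJ| = 20.00 ✓; ∠PJD = 116.7° ✓; |JD| = 7.600 ✗.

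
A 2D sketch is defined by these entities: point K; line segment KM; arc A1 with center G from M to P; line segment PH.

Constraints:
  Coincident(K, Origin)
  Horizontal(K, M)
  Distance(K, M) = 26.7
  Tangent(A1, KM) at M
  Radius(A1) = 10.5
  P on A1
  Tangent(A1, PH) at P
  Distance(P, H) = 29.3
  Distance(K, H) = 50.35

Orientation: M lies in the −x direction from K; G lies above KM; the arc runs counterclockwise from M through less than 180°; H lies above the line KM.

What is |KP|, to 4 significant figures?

22.41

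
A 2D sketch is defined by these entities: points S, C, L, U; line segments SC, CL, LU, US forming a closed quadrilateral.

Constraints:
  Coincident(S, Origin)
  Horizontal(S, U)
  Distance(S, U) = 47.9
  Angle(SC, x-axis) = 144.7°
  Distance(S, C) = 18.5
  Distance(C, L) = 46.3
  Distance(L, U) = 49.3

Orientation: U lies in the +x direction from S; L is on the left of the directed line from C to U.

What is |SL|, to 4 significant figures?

45.44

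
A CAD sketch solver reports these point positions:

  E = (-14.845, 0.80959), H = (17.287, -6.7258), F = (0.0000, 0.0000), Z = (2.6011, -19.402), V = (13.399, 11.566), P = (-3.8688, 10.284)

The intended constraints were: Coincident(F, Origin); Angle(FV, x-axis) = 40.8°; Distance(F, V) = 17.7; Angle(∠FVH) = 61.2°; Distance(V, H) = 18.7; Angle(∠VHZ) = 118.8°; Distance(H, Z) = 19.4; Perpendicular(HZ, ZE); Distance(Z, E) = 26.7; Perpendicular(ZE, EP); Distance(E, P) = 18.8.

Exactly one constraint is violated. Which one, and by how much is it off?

Distance(E, P) = 18.8 — off by 4.30.

F = (0.00, 0.00) ✓; FV at 40.80° ✓; |FV| = 17.70 ✓; ∠FVH = 61.20° ✓; |VH| = 18.70 ✓; ∠VHZ = 118.8° ✓; |HZ| = 19.40 ✓; ∠(HZ, ZE) = 90.00° ✓; |ZE| = 26.70 ✓; ∠(ZE, EP) = 90.00° ✓; |EP| = 14.50 ✗.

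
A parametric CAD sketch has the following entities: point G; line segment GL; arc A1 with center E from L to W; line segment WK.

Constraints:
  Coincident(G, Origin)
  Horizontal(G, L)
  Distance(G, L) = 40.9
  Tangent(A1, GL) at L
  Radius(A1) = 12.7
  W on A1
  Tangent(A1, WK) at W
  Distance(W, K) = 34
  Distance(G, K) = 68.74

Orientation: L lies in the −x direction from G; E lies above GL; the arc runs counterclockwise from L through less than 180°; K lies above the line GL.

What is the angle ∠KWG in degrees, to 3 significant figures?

157°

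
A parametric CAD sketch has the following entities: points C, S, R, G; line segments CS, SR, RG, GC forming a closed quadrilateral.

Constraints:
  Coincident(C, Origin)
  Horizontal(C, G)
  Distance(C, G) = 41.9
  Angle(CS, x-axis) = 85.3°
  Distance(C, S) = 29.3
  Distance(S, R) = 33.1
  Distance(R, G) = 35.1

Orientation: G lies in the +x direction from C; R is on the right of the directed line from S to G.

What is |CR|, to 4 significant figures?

7.847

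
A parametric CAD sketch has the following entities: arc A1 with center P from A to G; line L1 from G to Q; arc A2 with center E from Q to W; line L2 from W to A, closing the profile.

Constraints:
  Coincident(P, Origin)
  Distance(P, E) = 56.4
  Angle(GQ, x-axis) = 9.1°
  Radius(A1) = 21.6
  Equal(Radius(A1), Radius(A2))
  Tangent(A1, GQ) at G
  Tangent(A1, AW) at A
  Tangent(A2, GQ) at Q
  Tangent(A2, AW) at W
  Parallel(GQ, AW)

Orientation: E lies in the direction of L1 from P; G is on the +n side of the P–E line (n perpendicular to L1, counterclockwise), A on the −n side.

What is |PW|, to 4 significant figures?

60.39

Tangency of A1 to both parallel lines with radius 21.6 puts G and A at P ± 21.6·n: G = (-3.416, 21.33), A = (3.416, -21.33). Equal radii place Q and W the same way about E: Q = E + 21.6·n = (52.27, 30.25), W = E − 21.6·n = (59.11, -12.41). Then |PW| = |W − P| = 60.39.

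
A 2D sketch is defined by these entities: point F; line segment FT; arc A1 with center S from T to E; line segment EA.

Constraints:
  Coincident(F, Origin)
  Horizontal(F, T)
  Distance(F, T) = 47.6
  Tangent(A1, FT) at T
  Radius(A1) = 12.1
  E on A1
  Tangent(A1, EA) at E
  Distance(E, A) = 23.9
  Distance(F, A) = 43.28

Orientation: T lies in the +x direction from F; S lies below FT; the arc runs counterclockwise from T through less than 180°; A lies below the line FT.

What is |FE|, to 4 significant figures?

37.02

Checks: ∠(ST, TF) = 90.00° ✓; |ST| = 12.10 ✓; |SE| = 12.10 ✓; ∠(SE, EA) = 90.00° ✓; |EA| = 23.90 ✓; |FA| = 43.28 ✓.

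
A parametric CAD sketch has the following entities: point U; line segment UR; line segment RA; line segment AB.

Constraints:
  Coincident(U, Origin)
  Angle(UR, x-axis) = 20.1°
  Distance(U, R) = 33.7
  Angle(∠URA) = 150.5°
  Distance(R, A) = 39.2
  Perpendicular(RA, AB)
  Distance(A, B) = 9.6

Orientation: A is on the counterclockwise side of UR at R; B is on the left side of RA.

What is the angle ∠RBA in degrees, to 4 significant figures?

76.24°

U is at the origin; UR runs at 20.1° with length 33.7, so R = 33.7·(cos 20.1°, sin 20.1°) = (31.65, 11.58). ∠URA = 150.5°, so RA runs at 20.1° + (180° − 150.5°) = 49.60° from the x-axis; with |RA| = 39.2, A = R + 39.2·(cos 49.60°, sin 49.60°) = (57.05, 41.43). RA ⟂ AB; with |AB| = 9.6 on the left of RA, B = A + 9.6·(-0.7615, 0.6481) = (49.74, 47.66). Then cos ∠RBA = BR·BA / (|BR||BA|), giving 76.24°.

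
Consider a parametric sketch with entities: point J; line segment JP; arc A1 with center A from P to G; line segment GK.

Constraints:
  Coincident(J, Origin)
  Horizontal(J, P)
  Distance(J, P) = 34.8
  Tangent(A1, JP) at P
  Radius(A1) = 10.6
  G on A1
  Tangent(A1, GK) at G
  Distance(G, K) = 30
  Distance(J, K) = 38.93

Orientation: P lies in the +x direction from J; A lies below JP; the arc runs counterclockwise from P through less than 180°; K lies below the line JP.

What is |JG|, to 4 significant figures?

25.78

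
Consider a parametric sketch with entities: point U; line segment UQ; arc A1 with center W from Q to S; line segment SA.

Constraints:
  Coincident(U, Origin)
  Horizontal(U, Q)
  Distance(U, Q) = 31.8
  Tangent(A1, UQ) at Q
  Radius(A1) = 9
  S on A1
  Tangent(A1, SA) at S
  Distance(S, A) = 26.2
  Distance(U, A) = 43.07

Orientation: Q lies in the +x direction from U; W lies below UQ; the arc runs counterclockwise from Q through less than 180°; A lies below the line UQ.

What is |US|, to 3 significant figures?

24.7

U is at the origin; U and Q share the same y with |UQ| = 31.8 and Q on the +x side, so Q = (31.8, 0.00). The tangent condition forces WQ to be normal to UQ, so W = Q + (0, -9) = (31.8, -9.00). Since WS ⟂ SA (tangency), |WA| = √(9.0² + 26.2²) = 27.7 regardless of where S sits on A1. So A lies on both circle(U, 43.07) and circle(W, 27.7); the below-UQ intersection is A = (24.2, -35.6). S is the foot of the tangent from A: S = (22.8, -9.47).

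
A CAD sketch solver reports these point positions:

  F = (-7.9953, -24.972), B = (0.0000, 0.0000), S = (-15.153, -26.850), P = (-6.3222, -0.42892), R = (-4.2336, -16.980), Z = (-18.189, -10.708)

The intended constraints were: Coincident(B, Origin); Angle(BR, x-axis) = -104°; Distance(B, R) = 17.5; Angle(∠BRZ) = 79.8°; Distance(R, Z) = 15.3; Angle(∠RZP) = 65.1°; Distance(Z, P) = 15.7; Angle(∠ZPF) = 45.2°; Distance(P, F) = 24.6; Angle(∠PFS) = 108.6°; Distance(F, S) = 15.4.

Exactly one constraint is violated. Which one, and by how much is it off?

Distance(F, S) = 15.4 — off by 8.00.

B = (0.00, 0.00) ✓; BR at -104.0° ✓; |BR| = 17.50 ✓; ∠BRZ = 79.80° ✓; |RZ| = 15.30 ✓; ∠RZP = 65.10° ✓; |ZP| = 15.70 ✓; ∠ZPF = 45.20° ✓; |PF| = 24.60 ✓; ∠PFS = 108.6° ✓; |FS| = 7.400 ✗.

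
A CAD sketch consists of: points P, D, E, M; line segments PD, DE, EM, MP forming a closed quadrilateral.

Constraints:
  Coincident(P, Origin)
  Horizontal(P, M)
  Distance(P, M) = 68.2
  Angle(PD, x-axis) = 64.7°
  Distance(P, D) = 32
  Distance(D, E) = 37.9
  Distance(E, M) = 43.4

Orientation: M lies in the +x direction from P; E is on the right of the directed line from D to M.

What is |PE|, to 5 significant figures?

26.365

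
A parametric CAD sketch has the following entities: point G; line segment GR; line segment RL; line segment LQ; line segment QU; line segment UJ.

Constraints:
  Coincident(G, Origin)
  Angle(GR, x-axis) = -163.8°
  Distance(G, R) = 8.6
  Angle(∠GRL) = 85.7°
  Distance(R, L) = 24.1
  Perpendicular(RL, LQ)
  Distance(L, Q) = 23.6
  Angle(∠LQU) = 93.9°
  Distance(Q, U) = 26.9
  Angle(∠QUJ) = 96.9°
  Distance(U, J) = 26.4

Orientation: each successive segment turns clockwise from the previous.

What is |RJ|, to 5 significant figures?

7.7010

G is at the origin; GR runs at -163.8° with length 8.6, so R = (-8.2585, -2.3993). ∠GRL = 85.7° gives RL at 101.90° from the x-axis; with |RL| = 24.1, L = (-13.228, 21.183). RL is perpendicular to LQ, so LQ runs at 11.900°; with |LQ| = 23.6, Q = (9.8648, 26.049). ∠LQU = 93.9° gives QU at -74.200° from the x-axis; with |QU| = 26.9, U = (17.189, 0.16550). ∠QUJ = 96.9° gives UJ at -157.30° from the x-axis; with |UJ| = 26.4, J = (-7.1659, -10.022). Then |RJ| = |J − R| = 7.7010.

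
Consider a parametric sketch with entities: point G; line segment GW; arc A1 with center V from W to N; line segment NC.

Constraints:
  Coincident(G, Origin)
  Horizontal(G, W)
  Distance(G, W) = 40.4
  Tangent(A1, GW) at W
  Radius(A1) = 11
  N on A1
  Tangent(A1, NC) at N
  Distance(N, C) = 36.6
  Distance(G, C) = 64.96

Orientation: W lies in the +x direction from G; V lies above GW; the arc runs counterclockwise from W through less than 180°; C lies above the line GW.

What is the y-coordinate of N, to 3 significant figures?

13.6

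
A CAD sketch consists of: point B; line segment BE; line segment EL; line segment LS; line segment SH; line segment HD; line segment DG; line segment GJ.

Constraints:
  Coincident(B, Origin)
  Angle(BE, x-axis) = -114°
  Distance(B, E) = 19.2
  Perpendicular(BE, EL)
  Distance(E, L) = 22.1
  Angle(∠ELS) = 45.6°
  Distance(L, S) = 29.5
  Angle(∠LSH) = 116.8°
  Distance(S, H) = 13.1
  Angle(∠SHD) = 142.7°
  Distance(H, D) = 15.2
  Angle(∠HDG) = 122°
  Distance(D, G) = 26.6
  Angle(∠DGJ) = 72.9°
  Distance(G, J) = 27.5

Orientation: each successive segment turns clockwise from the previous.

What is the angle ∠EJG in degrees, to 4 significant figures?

50.44°

∠HDG = 122.0° gives DG at -136.9° from the x-axis; with |DG| = 26.6, G = (-7.270, -39.48). ∠DGJ = 72.9° gives GJ at 116.0° from the x-axis; with |GJ| = 27.5, J = (-19.33, -14.76). Then cos ∠EJG = JE·JG / (|JE||JG|), giving 50.44°.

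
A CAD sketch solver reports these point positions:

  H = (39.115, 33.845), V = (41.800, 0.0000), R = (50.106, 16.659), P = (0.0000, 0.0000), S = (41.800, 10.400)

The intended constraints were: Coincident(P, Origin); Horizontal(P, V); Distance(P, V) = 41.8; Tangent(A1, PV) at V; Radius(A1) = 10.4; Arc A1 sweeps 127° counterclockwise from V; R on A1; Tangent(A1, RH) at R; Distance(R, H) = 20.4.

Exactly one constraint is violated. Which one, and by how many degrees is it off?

Tangent(A1, RH) at R — off by 4.40°.

P = (0.00, 0.00) ✓; P.y = 0.00, V.y = 0.00 ✓; |PV| = 41.80 ✓; ∠(SV, VP) = 90.00° ✓; |SV| = 10.40 ✓; bearing(S→R) − bearing(S→V) = 127.0° ✓; |SR| = 10.40 ✓; ∠(SR, RH) = 94.40° ✗; |RH| = 20.40 ✓.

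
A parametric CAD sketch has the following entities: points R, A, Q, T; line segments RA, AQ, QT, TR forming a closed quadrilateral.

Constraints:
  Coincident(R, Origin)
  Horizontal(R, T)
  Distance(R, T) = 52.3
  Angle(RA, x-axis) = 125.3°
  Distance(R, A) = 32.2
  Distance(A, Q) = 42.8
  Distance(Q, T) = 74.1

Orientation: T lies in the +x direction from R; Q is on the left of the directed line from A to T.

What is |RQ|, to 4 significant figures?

60.16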